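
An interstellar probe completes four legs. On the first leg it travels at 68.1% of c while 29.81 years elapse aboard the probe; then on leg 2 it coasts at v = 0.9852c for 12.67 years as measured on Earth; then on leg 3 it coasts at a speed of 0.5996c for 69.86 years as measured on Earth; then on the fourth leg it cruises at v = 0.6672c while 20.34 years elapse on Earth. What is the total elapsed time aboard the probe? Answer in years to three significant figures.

Leg 1: 29.81 years is already measured aboard the probe.
Leg 2: γ = 1/√(1 − 0.9852²) = 1/√0.02938 = 5.834; τ_2 = 12.67/5.834 = 2.172 years.
Leg 3: γ = 1/√(1 − 0.5996²) = 1/√0.6405 = 1.250; τ_3 = 69.86/1.250 = 55.91 years.
Leg 4: γ = 1/√(1 − 0.6672²) = 1/√0.5548 = 1.343; τ_4 = 20.34/1.343 = 15.15 years.
Total: 29.81 + 2.172 + 55.91 + 15.15 years.

τ = 103 years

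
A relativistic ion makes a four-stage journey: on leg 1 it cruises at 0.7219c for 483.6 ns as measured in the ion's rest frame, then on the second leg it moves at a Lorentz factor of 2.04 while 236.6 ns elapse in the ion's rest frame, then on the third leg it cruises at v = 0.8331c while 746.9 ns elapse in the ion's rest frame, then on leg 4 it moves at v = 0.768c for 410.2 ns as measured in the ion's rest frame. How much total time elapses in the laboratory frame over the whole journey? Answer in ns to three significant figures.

Δt = 3170 ns

Leg 1: γ = 1/√(1 − 0.7219²) = 1/√0.4789 = 1.445; Δt_1 = 1.445 × 483.6 = 698.8 ns.
Leg 2: γ = 2.04; Δt_2 = 2.040 × 236.6 = 482.7 ns.
Leg 3: γ = 1/√(1 − 0.8331²) = 1/√0.3059 = 1.808; Δt_3 = 1.808 × 746.9 = 1350 ns.
Leg 4: γ = 1/√(1 − 0.768²) = 1/√0.4102 = 1.561; Δt_4 = 1.561 × 410.2 = 640.5 ns.
Total: 698.8 + 482.7 + 1350 + 640.5 ns.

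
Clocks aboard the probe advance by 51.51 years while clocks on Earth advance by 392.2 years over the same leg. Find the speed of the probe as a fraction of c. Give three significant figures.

v = 0.991c

The proper time is measured aboard the probe (both events occur at the probe's location); Δt is measured on Earth. γ = Δt/τ = 392.2/51.51 = 7.614.
β = √(1 − 1/γ²) = √(1 − 0.01725) = √0.9828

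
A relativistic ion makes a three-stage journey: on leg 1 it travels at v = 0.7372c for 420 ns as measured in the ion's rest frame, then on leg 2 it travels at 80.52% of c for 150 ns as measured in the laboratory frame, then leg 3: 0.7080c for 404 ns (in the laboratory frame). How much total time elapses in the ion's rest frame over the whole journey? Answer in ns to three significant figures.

Leg 1: 420 ns is already measured in the ion's rest frame.
Leg 2: β = 0.8052; γ = 1/√(1 − 0.8052²) = 1/√0.3517 = 1.686; τ_2 = 150/1.686 = 88.95 ns.
Leg 3: γ = 1/√(1 − 0.7080²) = 1/√0.4987 = 1.416; τ_3 = 404/1.416 = 285.3 ns.
Total: 420.0 + 88.95 + 285.3 ns.

τ = 794 ns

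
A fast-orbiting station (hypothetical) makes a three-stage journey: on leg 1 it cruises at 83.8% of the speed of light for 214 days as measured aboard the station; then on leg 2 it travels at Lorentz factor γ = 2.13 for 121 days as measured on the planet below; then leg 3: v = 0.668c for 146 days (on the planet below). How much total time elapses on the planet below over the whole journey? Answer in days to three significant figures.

Δt = 659 days

Leg 1: β = 0.838; γ = 1/√(1 − 0.838²) = 1/√0.2978 = 1.833; Δt_1 = 1.833 × 214 = 392.2 days.
Leg 2: 121 days is already measured on the planet below.
Leg 3: 146 days is already measured on the planet below.
Total: 392.2 + 121.0 + 146.0 days.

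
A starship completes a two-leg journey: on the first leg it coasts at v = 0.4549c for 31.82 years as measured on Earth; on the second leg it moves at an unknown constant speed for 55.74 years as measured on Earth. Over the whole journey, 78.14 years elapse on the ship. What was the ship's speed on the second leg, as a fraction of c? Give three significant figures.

Leg 1: γ = 1/√(1 − 0.4549²) = 1/√0.7931 = 1.123; τ_1 = 31.82/1.123 = 28.34 years.
Leg 2: speed unknown; τ_2 = 55.74/γ_2.
Total proper time: 28.34 + τ_2 = 78.14, so τ_2 = 78.14 − 28.34 = 49.80 years.
γ_2 = 55.74/49.80 = 1.119; β = √(1 − 1/γ²) = √0.2017.

β = 0.449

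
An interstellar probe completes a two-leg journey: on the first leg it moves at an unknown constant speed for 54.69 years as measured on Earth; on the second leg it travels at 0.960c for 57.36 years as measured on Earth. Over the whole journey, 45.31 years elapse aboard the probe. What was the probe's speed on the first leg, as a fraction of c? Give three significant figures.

β = 0.845

Leg 1: speed unknown; τ_1 = 54.69/γ_1.
Leg 2: γ = 1/√(1 − 0.960²) = 25/7 ≈ 3.571; τ_2 = 57.36/3.571 = 16.06 years.
Total proper time: τ_1 + 16.06 = 45.31, so τ_1 = 45.31 − 16.06 = 29.25 years.
γ_1 = 54.69/29.25 = 1.870; β = √(1 − 1/γ²) = √0.7140.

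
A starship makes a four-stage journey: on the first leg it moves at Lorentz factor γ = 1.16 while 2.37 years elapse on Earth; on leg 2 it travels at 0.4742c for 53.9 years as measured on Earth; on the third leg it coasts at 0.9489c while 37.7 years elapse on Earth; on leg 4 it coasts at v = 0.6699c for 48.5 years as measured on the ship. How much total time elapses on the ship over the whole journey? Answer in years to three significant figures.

Leg 1: γ = 1.16; τ_1 = 2.37/1.160 = 2.043 years.
Leg 2: γ = 1/√(1 − 0.4742²) = 1/√0.7751 = 1.136; τ_2 = 53.9/1.136 = 47.45 years.
Leg 3: γ = 1/√(1 − 0.9489²) = 1/√0.09959 = 3.169; τ_3 = 37.7/3.169 = 11.90 years.
Leg 4: 48.5 years is already measured on the ship.
Total: 2.043 + 47.45 + 11.90 + 48.50 years.

τ = 110 years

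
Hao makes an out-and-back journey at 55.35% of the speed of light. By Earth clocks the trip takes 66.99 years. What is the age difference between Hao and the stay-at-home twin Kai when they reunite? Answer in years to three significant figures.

β = 0.5535; γ = 1/√(1 − 0.5535²) = 1/√0.6936 = 1.201
Hao's elapsed proper time: τ = 66.99/1.201 = 55.79 years.
Age gap = Δt − τ = 66.99 − 55.79 years.

Δt − τ = 11.2 years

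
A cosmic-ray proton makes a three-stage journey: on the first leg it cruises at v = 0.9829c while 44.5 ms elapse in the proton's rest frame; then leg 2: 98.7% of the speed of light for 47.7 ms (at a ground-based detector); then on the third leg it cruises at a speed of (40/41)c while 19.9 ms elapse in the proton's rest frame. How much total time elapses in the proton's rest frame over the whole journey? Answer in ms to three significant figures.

τ = 72.1 ms

Leg 1: 44.5 ms is already measured in the proton's rest frame.
Leg 2: β = 0.987; γ = 1/√(1 − 0.987²) = 1/√0.02583 = 6.222; τ_2 = 47.7/6.222 = 7.666 ms.
Leg 3: 19.9 ms is already measured in the proton's rest frame.
Total: 44.50 + 7.666 + 19.90 ms.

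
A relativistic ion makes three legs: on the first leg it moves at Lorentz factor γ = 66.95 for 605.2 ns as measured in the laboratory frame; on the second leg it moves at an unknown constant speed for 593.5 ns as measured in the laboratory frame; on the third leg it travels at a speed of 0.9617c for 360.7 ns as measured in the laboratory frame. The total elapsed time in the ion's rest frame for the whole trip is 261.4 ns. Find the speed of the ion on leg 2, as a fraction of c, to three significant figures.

β = 0.966

Leg 1: γ = 66.95; τ_1 = 605.2/66.95 = 9.040 ns.
Leg 2: speed unknown; τ_2 = 593.5/γ_2.
Leg 3: γ = 1/√(1 − 0.9617²) = 1/√0.07513 = 3.648; τ_3 = 360.7/3.648 = 98.87 ns.
Total proper time: 9.040 + τ_2 + 98.87 = 261.4, so τ_2 = 261.4 − 107.9 = 153.5 ns.
γ_2 = 593.5/153.5 = 3.867; β = √(1 − 1/γ²) = √0.9331.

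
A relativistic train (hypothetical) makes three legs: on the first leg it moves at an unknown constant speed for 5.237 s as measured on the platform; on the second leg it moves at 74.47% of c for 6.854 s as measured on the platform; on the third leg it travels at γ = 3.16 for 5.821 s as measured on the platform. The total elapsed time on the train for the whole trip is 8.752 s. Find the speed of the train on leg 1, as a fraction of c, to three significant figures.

β = 0.895

Leg 1: speed unknown; τ_1 = 5.237/γ_1.
Leg 2: β = 0.7447; γ = 1/√(1 − 0.7447²) = 1/√0.4454 = 1.498; τ_2 = 6.854/1.498 = 4.574 s.
Leg 3: γ = 3.16; τ_3 = 5.821/3.160 = 1.842 s.
Total proper time: τ_1 + 4.574 + 1.842 = 8.752, so τ_1 = 8.752 − 6.416 = 2.336 s.
γ_1 = 5.237/2.336 = 2.242; β = √(1 − 1/γ²) = √0.8011.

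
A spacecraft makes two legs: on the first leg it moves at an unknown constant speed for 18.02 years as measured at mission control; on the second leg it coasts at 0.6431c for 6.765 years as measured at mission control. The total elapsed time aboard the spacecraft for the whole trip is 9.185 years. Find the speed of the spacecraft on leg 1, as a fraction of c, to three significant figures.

β = 0.975

Leg 1: speed unknown; τ_1 = 18.02/γ_1.
Leg 2: γ = 1/√(1 − 0.6431²) = 1/√0.5864 = 1.306; τ_2 = 6.765/1.306 = 5.181 years.
Total proper time: τ_1 + 5.181 = 9.185, so τ_1 = 9.185 − 5.181 = 4.004 years.
γ_1 = 18.02/4.004 = 4.500; β = √(1 − 1/γ²) = √0.9506.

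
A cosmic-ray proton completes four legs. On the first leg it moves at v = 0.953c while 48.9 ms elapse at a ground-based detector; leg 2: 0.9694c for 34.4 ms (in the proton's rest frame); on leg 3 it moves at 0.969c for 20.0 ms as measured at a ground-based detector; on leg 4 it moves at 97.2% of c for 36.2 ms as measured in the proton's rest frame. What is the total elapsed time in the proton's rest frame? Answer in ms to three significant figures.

τ = 90.4 ms

Leg 1: γ = 1/√(1 − 0.953²) = 1/√0.09179 = 3.301; τ_1 = 48.9/3.301 = 14.82 ms.
Leg 2: 34.4 ms is already measured in the proton's rest frame.
Leg 3: γ = 1/√(1 − 0.969²) = 1/√0.06104 = 4.048; τ_3 = 20.0/4.048 = 4.941 ms.
Leg 4: 36.2 ms is already measured in the proton's rest frame.
Total: 14.82 + 34.40 + 4.941 + 36.20 ms.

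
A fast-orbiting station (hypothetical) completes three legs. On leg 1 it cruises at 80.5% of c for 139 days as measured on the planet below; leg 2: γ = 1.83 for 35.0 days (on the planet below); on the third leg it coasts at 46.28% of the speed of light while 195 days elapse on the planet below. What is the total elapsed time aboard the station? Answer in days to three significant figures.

τ = 274 days

Leg 1: β = 0.805; γ = 1/√(1 − 0.805²) = 1/√0.3520 = 1.686; τ_1 = 139/1.686 = 82.47 days.
Leg 2: γ = 1.83; τ_2 = 35.0/1.830 = 19.13 days.
Leg 3: β = 0.4628; γ = 1/√(1 − 0.4628²) = 1/√0.7858 = 1.128; τ_3 = 195/1.128 = 172.9 days.
Total: 82.47 + 19.13 + 172.9 days.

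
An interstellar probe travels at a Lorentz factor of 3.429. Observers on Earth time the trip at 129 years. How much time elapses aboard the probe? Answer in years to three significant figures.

γ = 3.429
The interval measured on Earth is the dilated one; the clock aboard the probe measures the proper time τ = Δt/γ = 129/3.429 years.

τ = 37.6 years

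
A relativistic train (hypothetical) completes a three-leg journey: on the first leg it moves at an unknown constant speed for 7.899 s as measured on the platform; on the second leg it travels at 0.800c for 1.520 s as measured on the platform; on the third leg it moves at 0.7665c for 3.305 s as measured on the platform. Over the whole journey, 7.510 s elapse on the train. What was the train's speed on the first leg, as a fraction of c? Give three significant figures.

β = 0.824

Leg 1: speed unknown; τ_1 = 7.899/γ_1.
Leg 2: γ = 1/√(1 − 0.800²) = 5/3 ≈ 1.667; τ_2 = 1.520/1.667 = 0.9120 s.
Leg 3: γ = 1/√(1 − 0.7665²) = 1/√0.4125 = 1.557; τ_3 = 3.305/1.557 = 2.123 s.
Total proper time: τ_1 + 0.9120 + 2.123 = 7.510, so τ_1 = 7.510 − 3.035 = 4.475 s.
γ_1 = 7.899/4.475 = 1.765; β = √(1 − 1/γ²) = √0.6790.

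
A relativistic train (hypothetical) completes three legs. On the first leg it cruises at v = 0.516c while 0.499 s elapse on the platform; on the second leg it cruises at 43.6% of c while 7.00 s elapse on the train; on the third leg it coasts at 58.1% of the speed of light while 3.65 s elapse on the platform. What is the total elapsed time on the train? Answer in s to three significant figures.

Leg 1: γ = 1/√(1 − 0.516²) = 1/√0.7337 = 1.167; τ_1 = 0.499/1.167 = 0.4274 s.
Leg 2: 7.00 s is already measured on the train.
Leg 3: β = 0.581; γ = 1/√(1 − 0.581²) = 1/√0.6624 = 1.229; τ_3 = 3.65/1.229 = 2.971 s.
Total: 0.4274 + 7.000 + 2.971 s.

τ = 10.4 s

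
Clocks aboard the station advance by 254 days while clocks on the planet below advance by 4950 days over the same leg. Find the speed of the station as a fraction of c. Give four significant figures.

v = 0.9987c

The proper time is measured aboard the station (both events occur at the station's location); Δt is measured on the planet below. γ = Δt/τ = 4950/254 = 19.49.
β = √(1 − 1/γ²) = √(1 − 0.002633) = √0.9974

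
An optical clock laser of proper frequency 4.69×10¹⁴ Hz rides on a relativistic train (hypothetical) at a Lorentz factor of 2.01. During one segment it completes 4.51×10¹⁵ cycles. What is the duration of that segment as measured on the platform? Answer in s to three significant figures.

γ = 2.01
Proper time for N cycles: τ = N/f = 4.51×10¹⁵/(4.69×10¹⁴) = 9.616×10⁰ s = 9.616 s.
Lab-frame duration Δt = γτ = 2.010 × 9.616 = 19.33 s.

Δt = 19.3 s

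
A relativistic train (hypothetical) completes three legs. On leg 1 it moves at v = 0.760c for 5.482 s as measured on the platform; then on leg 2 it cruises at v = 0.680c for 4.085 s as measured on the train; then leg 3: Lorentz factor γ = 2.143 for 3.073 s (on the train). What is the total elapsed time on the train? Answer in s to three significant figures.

Leg 1: γ = 1/√(1 − 0.760²) = 1/√0.4224 = 1.539; τ_1 = 5.482/1.539 = 3.563 s.
Leg 2: 4.085 s is already measured on the train.
Leg 3: 3.073 s is already measured on the train.
Total: 3.563 + 4.085 + 3.073 s.

τ = 10.7 s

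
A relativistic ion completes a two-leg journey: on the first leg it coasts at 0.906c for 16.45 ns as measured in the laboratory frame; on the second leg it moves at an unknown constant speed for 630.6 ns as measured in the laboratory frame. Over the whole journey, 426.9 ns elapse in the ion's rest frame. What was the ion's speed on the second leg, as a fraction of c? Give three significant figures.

β = 0.746

Leg 1: γ = 1/√(1 − 0.906²) = 1/√0.1792 = 2.363; τ_1 = 16.45/2.363 = 6.963 ns.
Leg 2: speed unknown; τ_2 = 630.6/γ_2.
Total proper time: 6.963 + τ_2 = 426.9, so τ_2 = 426.9 − 6.963 = 419.9 ns.
γ_2 = 630.6/419.9 = 1.502; β = √(1 − 1/γ²) = √0.5565.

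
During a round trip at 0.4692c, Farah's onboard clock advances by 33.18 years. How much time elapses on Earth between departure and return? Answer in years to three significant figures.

γ = 1/√(1 − 0.4692²) = 1/√0.7799 = 1.132
Earth-frame duration is the dilated interval: Δt = γτ = 1.132 × 33.18 years.

Δt = 37.6 years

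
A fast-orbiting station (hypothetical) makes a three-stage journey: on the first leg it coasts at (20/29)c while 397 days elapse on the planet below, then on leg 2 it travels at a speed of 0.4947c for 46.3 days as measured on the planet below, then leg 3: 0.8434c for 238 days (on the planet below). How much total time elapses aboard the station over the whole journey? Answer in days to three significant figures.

Leg 1: γ = 1/√(1 − (20/29)²) = 29/21 ≈ 1.381; τ_1 = 397/1.381 = 287.5 days.
Leg 2: γ = 1/√(1 − 0.4947²) = 1/√0.7553 = 1.151; τ_2 = 46.3/1.151 = 40.24 days.
Leg 3: γ = 1/√(1 − 0.8434²) = 1/√0.2887 = 1.861; τ_3 = 238/1.861 = 127.9 days.
Total: 287.5 + 40.24 + 127.9 days.

τ = 456 days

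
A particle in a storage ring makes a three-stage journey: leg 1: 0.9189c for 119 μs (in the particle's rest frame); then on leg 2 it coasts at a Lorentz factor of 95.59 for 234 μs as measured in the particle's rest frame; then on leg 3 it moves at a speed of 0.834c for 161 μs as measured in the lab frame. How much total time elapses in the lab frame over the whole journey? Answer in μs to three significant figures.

Leg 1: γ = 1/√(1 − 0.9189²) = 1/√0.1556 = 2.535; Δt_1 = 2.535 × 119 = 301.7 μs.
Leg 2: γ = 95.59; Δt_2 = 95.59 × 234 = 2.237×10⁴ μs.
Leg 3: 161 μs is already measured in the lab frame.
Total: 301.7 + 2.237×10⁴ + 161.0 μs.

Δt = 2.28×10⁴ μs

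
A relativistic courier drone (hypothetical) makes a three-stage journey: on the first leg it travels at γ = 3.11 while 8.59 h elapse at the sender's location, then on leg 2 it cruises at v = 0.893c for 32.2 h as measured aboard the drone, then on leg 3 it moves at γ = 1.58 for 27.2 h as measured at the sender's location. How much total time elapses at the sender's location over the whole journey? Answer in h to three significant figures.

Δt = 107 h

Leg 1: 8.59 h is already measured at the sender's location.
Leg 2: γ = 1/√(1 − 0.893²) = 1/√0.2026 = 2.222; Δt_2 = 2.222 × 32.2 = 71.55 h.
Leg 3: 27.2 h is already measured at the sender's location.
Total: 8.590 + 71.55 + 27.20 h.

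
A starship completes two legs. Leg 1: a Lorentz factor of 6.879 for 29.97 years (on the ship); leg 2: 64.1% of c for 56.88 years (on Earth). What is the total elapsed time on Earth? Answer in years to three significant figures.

Δt = 263 years

Leg 1: γ = 6.879; Δt_1 = 6.879 × 29.97 = 206.2 years.
Leg 2: 56.88 years is already measured on Earth.
Total: 206.2 + 56.88 years.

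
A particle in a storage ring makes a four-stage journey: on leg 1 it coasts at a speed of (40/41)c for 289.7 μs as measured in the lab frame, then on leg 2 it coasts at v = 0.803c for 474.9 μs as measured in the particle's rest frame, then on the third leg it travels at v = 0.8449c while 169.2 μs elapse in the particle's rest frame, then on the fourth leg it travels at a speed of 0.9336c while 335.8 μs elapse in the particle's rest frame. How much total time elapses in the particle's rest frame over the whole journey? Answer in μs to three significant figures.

Leg 1: γ = 1/√(1 − (40/41)²) = 41/9 ≈ 4.556; τ_1 = 289.7/4.556 = 63.59 μs.
Leg 2: 474.9 μs is already measured in the particle's rest frame.
Leg 3: 169.2 μs is already measured in the particle's rest frame.
Leg 4: 335.8 μs is already measured in the particle's rest frame.
Total: 63.59 + 474.9 + 169.2 + 335.8 μs.

τ = 1040 μs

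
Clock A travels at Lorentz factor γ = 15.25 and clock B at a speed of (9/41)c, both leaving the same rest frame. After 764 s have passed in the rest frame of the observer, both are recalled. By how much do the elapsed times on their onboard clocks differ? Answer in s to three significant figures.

|τ_A − τ_B| = 695 s

A: γ = 15.25; τ_A = 764/15.25 = 50.10 s.
B: γ = 1/√(1 − (9/41)²) = 41/40 = 1.025; τ_B = 764/1.025 = 745.4 s.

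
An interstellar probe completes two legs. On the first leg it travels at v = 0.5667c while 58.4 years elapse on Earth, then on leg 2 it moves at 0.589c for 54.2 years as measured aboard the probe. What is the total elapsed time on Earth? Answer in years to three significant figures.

Leg 1: 58.4 years is already measured on Earth.
Leg 2: γ = 1/√(1 − 0.589²) = 1/√0.6531 = 1.237; Δt_2 = 1.237 × 54.2 = 67.07 years.
Total: 58.40 + 67.07 years.

Δt = 125 years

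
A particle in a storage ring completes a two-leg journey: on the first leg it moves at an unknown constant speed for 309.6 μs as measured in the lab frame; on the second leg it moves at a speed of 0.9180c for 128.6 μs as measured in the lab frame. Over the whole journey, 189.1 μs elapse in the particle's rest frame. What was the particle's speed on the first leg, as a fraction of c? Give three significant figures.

β = 0.895

Leg 1: speed unknown; τ_1 = 309.6/γ_1.
Leg 2: γ = 1/√(1 − 0.9180²) = 1/√0.1573 = 2.522; τ_2 = 128.6/2.522 = 51.00 μs.
Total proper time: τ_1 + 51.00 = 189.1, so τ_1 = 189.1 − 51.00 = 138.1 μs.
γ_1 = 309.6/138.1 = 2.242; β = √(1 − 1/γ²) = √0.8010.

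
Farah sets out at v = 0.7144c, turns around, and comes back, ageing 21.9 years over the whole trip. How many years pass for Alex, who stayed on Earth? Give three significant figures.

Δt = 31.3 years

γ = 1/√(1 − 0.7144²) = 1/√0.4896 = 1.429
Earth-frame duration is the dilated interval: Δt = γτ = 1.429 × 21.9 years.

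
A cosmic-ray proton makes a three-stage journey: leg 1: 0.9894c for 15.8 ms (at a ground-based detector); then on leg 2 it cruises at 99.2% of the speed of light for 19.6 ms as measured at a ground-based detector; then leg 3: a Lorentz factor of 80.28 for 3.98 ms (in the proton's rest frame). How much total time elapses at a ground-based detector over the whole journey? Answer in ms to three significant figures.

Leg 1: 15.8 ms is already measured at a ground-based detector.
Leg 2: 19.6 ms is already measured at a ground-based detector.
Leg 3: γ = 80.28; Δt_3 = 80.28 × 3.98 = 319.5 ms.
Total: 15.80 + 19.60 + 319.5 ms.

Δt = 355 ms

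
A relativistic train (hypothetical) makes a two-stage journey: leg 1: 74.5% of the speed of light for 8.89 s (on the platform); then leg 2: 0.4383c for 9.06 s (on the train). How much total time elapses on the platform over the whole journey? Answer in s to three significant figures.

Δt = 19.0 s

Leg 1: 8.89 s is already measured on the platform.
Leg 2: γ = 1/√(1 − 0.4383²) = 1/√0.8079 = 1.113; Δt_2 = 1.113 × 9.06 = 10.08 s.
Total: 8.890 + 10.08 s.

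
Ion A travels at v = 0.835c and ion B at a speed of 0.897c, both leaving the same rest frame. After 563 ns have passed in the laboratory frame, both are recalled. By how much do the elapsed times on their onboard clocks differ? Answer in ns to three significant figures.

|τ_A − τ_B| = 60.9 ns

A: γ = 1/√(1 − 0.835²) = 1/√0.3028 = 1.817; τ_A = 563/1.817 = 309.8 ns.
B: γ = 1/√(1 − 0.897²) = 1/√0.1954 = 2.262; τ_B = 563/2.262 = 248.9 ns.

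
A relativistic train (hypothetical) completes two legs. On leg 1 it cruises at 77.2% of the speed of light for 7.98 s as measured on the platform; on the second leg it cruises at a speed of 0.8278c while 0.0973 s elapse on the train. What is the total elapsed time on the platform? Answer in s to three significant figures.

Δt = 8.15 s

Leg 1: 7.98 s is already measured on the platform.
Leg 2: γ = 1/√(1 − 0.8278²) = 1/√0.3147 = 1.782; Δt_2 = 1.782 × 0.0973 = 0.1734 s.
Total: 7.980 + 0.1734 s.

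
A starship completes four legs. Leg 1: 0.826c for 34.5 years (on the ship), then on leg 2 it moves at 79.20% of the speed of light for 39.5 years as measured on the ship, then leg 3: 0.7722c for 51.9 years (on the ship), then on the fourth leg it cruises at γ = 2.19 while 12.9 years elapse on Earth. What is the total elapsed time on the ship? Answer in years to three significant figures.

Leg 1: 34.5 years is already measured on the ship.
Leg 2: 39.5 years is already measured on the ship.
Leg 3: 51.9 years is already measured on the ship.
Leg 4: γ = 2.19; τ_4 = 12.9/2.190 = 5.890 years.
Total: 34.50 + 39.50 + 51.90 + 5.890 years.

τ = 132 years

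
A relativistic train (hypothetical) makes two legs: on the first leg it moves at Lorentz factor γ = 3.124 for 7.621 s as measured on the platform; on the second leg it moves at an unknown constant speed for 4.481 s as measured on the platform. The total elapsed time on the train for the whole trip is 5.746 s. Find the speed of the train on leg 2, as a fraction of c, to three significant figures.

Leg 1: γ = 3.124; τ_1 = 7.621/3.124 = 2.440 s.
Leg 2: speed unknown; τ_2 = 4.481/γ_2.
Total proper time: 2.440 + τ_2 = 5.746, so τ_2 = 5.746 − 2.440 = 3.306 s.
γ_2 = 4.481/3.306 = 1.355; β = √(1 − 1/γ²) = √0.4555.

β = 0.675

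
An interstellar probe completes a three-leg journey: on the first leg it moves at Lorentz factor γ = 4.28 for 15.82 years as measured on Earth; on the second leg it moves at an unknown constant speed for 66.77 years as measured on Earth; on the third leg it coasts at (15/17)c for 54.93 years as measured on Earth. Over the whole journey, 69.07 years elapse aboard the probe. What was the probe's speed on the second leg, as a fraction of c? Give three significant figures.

β = 0.806

Leg 1: γ = 4.28; τ_1 = 15.82/4.280 = 3.696 years.
Leg 2: speed unknown; τ_2 = 66.77/γ_2.
Leg 3: γ = 1/√(1 − (15/17)²) = 17/8 = 2.125; τ_3 = 54.93/2.125 = 25.85 years.
Total proper time: 3.696 + τ_2 + 25.85 = 69.07, so τ_2 = 69.07 − 29.55 = 39.52 years.
γ_2 = 66.77/39.52 = 1.689; β = √(1 − 1/γ²) = √0.6496.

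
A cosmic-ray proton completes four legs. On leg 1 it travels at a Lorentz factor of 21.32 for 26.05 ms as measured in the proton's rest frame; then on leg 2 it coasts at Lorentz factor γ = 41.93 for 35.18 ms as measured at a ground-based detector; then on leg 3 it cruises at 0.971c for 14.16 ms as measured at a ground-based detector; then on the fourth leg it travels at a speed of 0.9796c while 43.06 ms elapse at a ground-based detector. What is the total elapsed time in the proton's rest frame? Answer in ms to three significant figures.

τ = 38.9 ms

Leg 1: 26.05 ms is already measured in the proton's rest frame.
Leg 2: γ = 41.93; τ_2 = 35.18/41.93 = 0.8390 ms.
Leg 3: γ = 1/√(1 − 0.971²) = 1/√0.05716 = 4.183; τ_3 = 14.16/4.183 = 3.385 ms.
Leg 4: γ = 1/√(1 − 0.9796²) = 1/√0.04038 = 4.976; τ_4 = 43.06/4.976 = 8.653 ms.
Total: 26.05 + 0.8390 + 3.385 + 8.653 ms.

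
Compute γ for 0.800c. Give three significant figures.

γ = 1/√(1 − 0.800²) = 5/3 ≈ 1.667

γ = 1.67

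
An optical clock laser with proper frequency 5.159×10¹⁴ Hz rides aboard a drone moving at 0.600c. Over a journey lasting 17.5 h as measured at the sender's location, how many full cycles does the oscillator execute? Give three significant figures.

N = 2.60×10¹⁹

γ = 1/√(1 − 0.600²) = 5/4 = 1.250
The oscillator's own cycle count is N = f × τ where τ is the proper time aboard the drone. τ = Δt/γ = 17.5/1.250 = 14.00 h = 5.040×10⁴ s.
N = 5.159×10¹⁴ × 5.040×10⁴ = 2.600×10¹⁹.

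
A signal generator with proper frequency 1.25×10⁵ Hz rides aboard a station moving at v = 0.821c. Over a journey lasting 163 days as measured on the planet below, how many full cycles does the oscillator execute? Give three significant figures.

N = 1.01×10¹²

γ = 1/√(1 − 0.821²) = 1/√0.3260 = 1.752
The oscillator's own cycle count is N = f × τ where τ is the proper time aboard the station. τ = Δt/γ = 163/1.752 = 93.06 days = 8.040×10⁶ s.
N = 1.25×10⁵ × 8.040×10⁶ = 1.005×10¹².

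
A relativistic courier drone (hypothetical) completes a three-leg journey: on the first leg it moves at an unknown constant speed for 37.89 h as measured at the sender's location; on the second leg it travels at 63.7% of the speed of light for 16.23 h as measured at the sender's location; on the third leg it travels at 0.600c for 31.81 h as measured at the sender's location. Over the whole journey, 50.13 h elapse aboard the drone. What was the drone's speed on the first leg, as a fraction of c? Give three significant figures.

β = 0.947

Leg 1: speed unknown; τ_1 = 37.89/γ_1.
Leg 2: β = 0.637; γ = 1/√(1 − 0.637²) = 1/√0.5942 = 1.297; τ_2 = 16.23/1.297 = 12.51 h.
Leg 3: γ = 1/√(1 − 0.600²) = 5/4 = 1.250; τ_3 = 31.81/1.250 = 25.45 h.
Total proper time: τ_1 + 12.51 + 25.45 = 50.13, so τ_1 = 50.13 − 37.96 = 12.17 h.
γ_1 = 37.89/12.17 = 3.113; β = √(1 − 1/γ²) = √0.8968.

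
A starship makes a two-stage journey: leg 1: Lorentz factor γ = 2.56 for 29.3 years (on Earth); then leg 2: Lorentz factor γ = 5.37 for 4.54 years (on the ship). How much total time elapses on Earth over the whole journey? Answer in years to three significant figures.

Leg 1: 29.3 years is already measured on Earth.
Leg 2: γ = 5.37; Δt_2 = 5.370 × 4.54 = 24.38 years.
Total: 29.30 + 24.38 years.

Δt = 53.7 years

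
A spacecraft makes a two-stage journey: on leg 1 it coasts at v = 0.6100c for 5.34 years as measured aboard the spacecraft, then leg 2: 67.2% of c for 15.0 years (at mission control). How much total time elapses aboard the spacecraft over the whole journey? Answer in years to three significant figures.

τ = 16.4 years

Leg 1: 5.34 years is already measured aboard the spacecraft.
Leg 2: β = 0.672; γ = 1/√(1 − 0.672²) = 1/√0.5484 = 1.350; τ_2 = 15.0/1.350 = 11.11 years.
Total: 5.340 + 11.11 years.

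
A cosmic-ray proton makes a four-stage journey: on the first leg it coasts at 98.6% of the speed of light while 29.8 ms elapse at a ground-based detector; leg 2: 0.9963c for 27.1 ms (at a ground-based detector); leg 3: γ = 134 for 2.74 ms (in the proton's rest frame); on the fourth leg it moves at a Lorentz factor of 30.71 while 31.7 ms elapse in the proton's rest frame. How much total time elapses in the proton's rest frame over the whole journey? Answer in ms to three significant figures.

Leg 1: β = 0.986; γ = 1/√(1 − 0.986²) = 1/√0.02780 = 5.997; τ_1 = 29.8/5.997 = 4.969 ms.
Leg 2: γ = 1/√(1 − 0.9963²) = 1/√0.007386 = 11.64; τ_2 = 27.1/11.64 = 2.329 ms.
Leg 3: 2.74 ms is already measured in the proton's rest frame.
Leg 4: 31.7 ms is already measured in the proton's rest frame.
Total: 4.969 + 2.329 + 2.740 + 31.70 ms.

τ = 41.7 ms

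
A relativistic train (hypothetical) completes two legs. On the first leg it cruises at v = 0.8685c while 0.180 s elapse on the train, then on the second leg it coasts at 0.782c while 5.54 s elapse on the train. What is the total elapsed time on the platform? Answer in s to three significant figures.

Δt = 9.25 s

Leg 1: γ = 1/√(1 − 0.8685²) = 1/√0.2457 = 2.017; Δt_1 = 2.017 × 0.180 = 0.3631 s.
Leg 2: γ = 1/√(1 − 0.782²) = 1/√0.3885 = 1.604; Δt_2 = 1.604 × 5.54 = 8.888 s.
Total: 0.3631 + 8.888 s.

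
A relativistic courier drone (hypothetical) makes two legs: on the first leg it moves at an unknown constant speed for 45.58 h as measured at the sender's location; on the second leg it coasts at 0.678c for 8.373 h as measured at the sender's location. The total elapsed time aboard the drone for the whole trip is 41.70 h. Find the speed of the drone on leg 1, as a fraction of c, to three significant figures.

Leg 1: speed unknown; τ_1 = 45.58/γ_1.
Leg 2: γ = 1/√(1 − 0.678²) = 1/√0.5403 = 1.360; τ_2 = 8.373/1.360 = 6.155 h.
Total proper time: τ_1 + 6.155 = 41.70, so τ_1 = 41.70 − 6.155 = 35.55 h.
γ_1 = 45.58/35.55 = 1.282; β = √(1 − 1/γ²) = √0.3918.

β = 0.626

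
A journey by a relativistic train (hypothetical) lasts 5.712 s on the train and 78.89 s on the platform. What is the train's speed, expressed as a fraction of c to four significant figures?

The proper time is measured on the train (both events occur at the train's location); Δt is measured on the platform. γ = Δt/τ = 78.89/5.712 = 13.81.
β = √(1 − 1/γ²) = √(1 − 0.005242) = √0.9948

β = 0.9974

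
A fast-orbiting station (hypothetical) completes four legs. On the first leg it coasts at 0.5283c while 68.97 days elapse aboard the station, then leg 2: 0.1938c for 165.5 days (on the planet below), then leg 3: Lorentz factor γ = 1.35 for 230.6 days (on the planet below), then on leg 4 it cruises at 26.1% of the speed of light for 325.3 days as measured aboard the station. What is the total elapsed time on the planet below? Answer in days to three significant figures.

Leg 1: γ = 1/√(1 − 0.5283²) = 1/√0.7209 = 1.178; Δt_1 = 1.178 × 68.97 = 81.23 days.
Leg 2: 165.5 days is already measured on the planet below.
Leg 3: 230.6 days is already measured on the planet below.
Leg 4: β = 0.261; γ = 1/√(1 − 0.261²) = 1/√0.9319 = 1.036; Δt_4 = 1.036 × 325.3 = 337.0 days.
Total: 81.23 + 165.5 + 230.6 + 337.0 days.

Δt = 814 days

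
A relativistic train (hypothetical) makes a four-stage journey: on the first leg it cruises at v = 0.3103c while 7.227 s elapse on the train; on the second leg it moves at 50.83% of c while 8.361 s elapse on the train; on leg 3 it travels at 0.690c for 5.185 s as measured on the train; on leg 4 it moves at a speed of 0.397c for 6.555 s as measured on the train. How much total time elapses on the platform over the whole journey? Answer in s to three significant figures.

Leg 1: γ = 1/√(1 − 0.3103²) = 1/√0.9037 = 1.052; Δt_1 = 1.052 × 7.227 = 7.602 s.
Leg 2: β = 0.5083; γ = 1/√(1 − 0.5083²) = 1/√0.7416 = 1.161; Δt_2 = 1.161 × 8.361 = 9.709 s.
Leg 3: γ = 1/√(1 − 0.690²) = 1/√0.5239 = 1.382; Δt_3 = 1.382 × 5.185 = 7.163 s.
Leg 4: γ = 1/√(1 − 0.397²) = 1/√0.8424 = 1.090; Δt_4 = 1.090 × 6.555 = 7.142 s.
Total: 7.602 + 9.709 + 7.163 + 7.142 s.

Δt = 31.6 s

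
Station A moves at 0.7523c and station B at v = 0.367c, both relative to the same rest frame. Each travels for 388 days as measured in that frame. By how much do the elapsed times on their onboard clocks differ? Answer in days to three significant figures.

A: γ = 1/√(1 − 0.7523²) = 1/√0.4340 = 1.518; τ_A = 388/1.518 = 255.6 days.
B: γ = 1/√(1 − 0.367²) = 1/√0.8653 = 1.075; τ_B = 388/1.075 = 360.9 days.

|τ_A − τ_B| = 105 days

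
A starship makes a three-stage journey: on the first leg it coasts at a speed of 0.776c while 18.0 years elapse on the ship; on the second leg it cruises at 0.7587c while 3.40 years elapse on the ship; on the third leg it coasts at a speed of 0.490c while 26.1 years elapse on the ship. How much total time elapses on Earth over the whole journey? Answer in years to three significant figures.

Leg 1: γ = 1/√(1 − 0.776²) = 1/√0.3978 = 1.585; Δt_1 = 1.585 × 18.0 = 28.54 years.
Leg 2: γ = 1/√(1 − 0.7587²) = 1/√0.4244 = 1.535; Δt_2 = 1.535 × 3.40 = 5.219 years.
Leg 3: γ = 1/√(1 − 0.490²) = 1/√0.7599 = 1.147; Δt_3 = 1.147 × 26.1 = 29.94 years.
Total: 28.54 + 5.219 + 29.94 years.

Δt = 63.7 years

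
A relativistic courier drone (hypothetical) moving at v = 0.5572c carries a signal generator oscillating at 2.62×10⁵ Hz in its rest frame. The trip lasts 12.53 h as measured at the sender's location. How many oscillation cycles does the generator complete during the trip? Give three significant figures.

γ = 1/√(1 − 0.5572²) = 1/√0.6895 = 1.204
The oscillator's own cycle count is N = f × τ where τ is the proper time aboard the drone. τ = Δt/γ = 12.53/1.204 = 10.40 h = 3.746×10⁴ s.
N = 2.62×10⁵ × 3.746×10⁴ = 9.814×10⁹.

N = 9.81×10⁹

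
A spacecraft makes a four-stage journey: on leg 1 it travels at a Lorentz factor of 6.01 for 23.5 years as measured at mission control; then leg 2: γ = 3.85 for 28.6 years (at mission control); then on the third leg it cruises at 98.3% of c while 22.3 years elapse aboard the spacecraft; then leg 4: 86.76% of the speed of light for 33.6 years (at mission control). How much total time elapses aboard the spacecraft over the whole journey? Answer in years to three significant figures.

τ = 50.3 years

Leg 1: γ = 6.01; τ_1 = 23.5/6.010 = 3.910 years.
Leg 2: γ = 3.85; τ_2 = 28.6/3.850 = 7.429 years.
Leg 3: 22.3 years is already measured aboard the spacecraft.
Leg 4: β = 0.8676; γ = 1/√(1 − 0.8676²) = 1/√0.2473 = 2.011; τ_4 = 33.6/2.011 = 16.71 years.
Total: 3.910 + 7.429 + 22.30 + 16.71 years.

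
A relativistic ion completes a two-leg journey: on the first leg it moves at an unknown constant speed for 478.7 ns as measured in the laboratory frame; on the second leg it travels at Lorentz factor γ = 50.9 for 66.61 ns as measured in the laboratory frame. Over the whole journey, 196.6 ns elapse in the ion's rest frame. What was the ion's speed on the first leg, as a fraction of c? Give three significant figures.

β = 0.913

Leg 1: speed unknown; τ_1 = 478.7/γ_1.
Leg 2: γ = 50.9; τ_2 = 66.61/50.90 = 1.309 ns.
Total proper time: τ_1 + 1.309 = 196.6, so τ_1 = 196.6 − 1.309 = 195.3 ns.
γ_1 = 478.7/195.3 = 2.451; β = √(1 − 1/γ²) = √0.8336.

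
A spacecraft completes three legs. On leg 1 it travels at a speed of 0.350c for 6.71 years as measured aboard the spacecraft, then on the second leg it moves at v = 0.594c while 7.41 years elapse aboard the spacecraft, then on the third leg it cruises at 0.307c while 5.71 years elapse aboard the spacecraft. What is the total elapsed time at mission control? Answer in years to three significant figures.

Leg 1: γ = 1/√(1 − 0.350²) = 1/√0.8775 = 1.068; Δt_1 = 1.068 × 6.71 = 7.163 years.
Leg 2: γ = 1/√(1 − 0.594²) = 1/√0.6472 = 1.243; Δt_2 = 1.243 × 7.41 = 9.211 years.
Leg 3: γ = 1/√(1 − 0.307²) = 1/√0.9058 = 1.051; Δt_3 = 1.051 × 5.71 = 6.000 years.
Total: 7.163 + 9.211 + 6.000 years.

Δt = 22.4 years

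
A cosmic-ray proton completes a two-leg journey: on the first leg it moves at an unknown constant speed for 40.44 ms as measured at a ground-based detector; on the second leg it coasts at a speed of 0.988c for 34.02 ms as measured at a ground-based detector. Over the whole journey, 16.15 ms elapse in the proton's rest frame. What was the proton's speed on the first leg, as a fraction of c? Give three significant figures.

β = 0.963

Leg 1: speed unknown; τ_1 = 40.44/γ_1.
Leg 2: γ = 1/√(1 − 0.988²) = 1/√0.02386 = 6.474; τ_2 = 34.02/6.474 = 5.255 ms.
Total proper time: τ_1 + 5.255 = 16.15, so τ_1 = 16.15 − 5.255 = 10.90 ms.
γ_1 = 40.44/10.90 = 3.712; β = √(1 − 1/γ²) = √0.9274.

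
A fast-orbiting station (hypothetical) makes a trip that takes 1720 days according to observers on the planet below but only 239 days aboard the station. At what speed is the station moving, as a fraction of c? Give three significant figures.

v = 0.990c

The proper time is measured aboard the station (both events occur at the station's location); Δt is measured on the planet below. γ = Δt/τ = 1720/239 = 7.197.
β = √(1 − 1/γ²) = √(1 − 0.01931) = √0.9807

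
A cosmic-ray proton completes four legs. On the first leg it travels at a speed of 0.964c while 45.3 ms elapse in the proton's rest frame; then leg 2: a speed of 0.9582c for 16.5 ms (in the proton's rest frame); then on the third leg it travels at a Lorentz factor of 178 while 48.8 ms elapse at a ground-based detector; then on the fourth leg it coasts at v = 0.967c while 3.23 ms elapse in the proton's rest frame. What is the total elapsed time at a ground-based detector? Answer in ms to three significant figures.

Leg 1: γ = 1/√(1 − 0.964²) = 1/√0.07070 = 3.761; Δt_1 = 3.761 × 45.3 = 170.4 ms.
Leg 2: γ = 1/√(1 − 0.9582²) = 1/√0.08185 = 3.495; Δt_2 = 3.495 × 16.5 = 57.67 ms.
Leg 3: 48.8 ms is already measured at a ground-based detector.
Leg 4: γ = 1/√(1 − 0.967²) = 1/√0.06491 = 3.925; Δt_4 = 3.925 × 3.23 = 12.68 ms.
Total: 170.4 + 57.67 + 48.80 + 12.68 ms.

Δt = 290 ms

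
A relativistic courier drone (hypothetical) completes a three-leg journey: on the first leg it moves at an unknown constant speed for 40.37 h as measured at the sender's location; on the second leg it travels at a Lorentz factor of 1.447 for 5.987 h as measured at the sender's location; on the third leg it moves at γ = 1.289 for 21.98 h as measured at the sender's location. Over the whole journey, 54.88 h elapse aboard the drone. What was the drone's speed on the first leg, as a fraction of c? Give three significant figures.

Leg 1: speed unknown; τ_1 = 40.37/γ_1.
Leg 2: γ = 1.447; τ_2 = 5.987/1.447 = 4.138 h.
Leg 3: γ = 1.289; τ_3 = 21.98/1.289 = 17.05 h.
Total proper time: τ_1 + 4.138 + 17.05 = 54.88, so τ_1 = 54.88 − 21.19 = 33.69 h.
γ_1 = 40.37/33.69 = 1.198; β = √(1 − 1/γ²) = √0.3035.

β = 0.551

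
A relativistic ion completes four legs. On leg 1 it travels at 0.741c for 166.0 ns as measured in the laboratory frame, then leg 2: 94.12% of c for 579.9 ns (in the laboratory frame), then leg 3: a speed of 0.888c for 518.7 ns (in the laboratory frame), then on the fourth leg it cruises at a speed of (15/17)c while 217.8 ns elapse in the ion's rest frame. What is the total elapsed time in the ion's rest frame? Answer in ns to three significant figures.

τ = 764 ns

Leg 1: γ = 1/√(1 − 0.741²) = 1/√0.4509 = 1.489; τ_1 = 166.0/1.489 = 111.5 ns.
Leg 2: β = 0.9412; γ = 1/√(1 − 0.9412²) = 1/√0.1141 = 2.960; τ_2 = 579.9/2.960 = 195.9 ns.
Leg 3: γ = 1/√(1 − 0.888²) = 1/√0.2115 = 2.175; τ_3 = 518.7/2.175 = 238.5 ns.
Leg 4: 217.8 ns is already measured in the ion's rest frame.
Total: 111.5 + 195.9 + 238.5 + 217.8 ns.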